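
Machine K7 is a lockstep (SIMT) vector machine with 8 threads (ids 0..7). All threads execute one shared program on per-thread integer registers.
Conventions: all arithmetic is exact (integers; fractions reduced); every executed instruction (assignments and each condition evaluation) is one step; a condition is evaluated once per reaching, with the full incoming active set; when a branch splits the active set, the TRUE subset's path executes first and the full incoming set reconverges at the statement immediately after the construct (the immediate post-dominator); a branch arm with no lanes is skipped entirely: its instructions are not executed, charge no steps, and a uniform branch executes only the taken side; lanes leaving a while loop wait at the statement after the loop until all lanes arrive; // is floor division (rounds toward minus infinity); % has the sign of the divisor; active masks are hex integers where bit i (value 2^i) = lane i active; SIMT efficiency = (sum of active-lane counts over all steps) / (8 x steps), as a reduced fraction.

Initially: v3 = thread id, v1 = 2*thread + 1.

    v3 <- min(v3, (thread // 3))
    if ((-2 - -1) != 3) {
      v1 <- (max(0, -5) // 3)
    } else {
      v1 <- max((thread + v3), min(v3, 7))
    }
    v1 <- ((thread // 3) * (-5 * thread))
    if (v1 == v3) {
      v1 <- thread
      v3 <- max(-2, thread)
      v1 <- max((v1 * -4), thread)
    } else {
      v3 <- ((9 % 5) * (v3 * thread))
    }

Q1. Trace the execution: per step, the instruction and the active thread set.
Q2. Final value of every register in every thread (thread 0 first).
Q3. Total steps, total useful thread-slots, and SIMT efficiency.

step 0: v3 <- min(v3, (thread // 3)) 0xff
step 1: eval ((-2 - -1) != 3)        0xff
step 2: v1 <- (max(0, -5) // 3)      0xff
step 3: v1 <- ((thread // 3) * (-5 * thread)) 0xff
step 4: eval (v1 == v3)              0xff
step 5: v1 <- thread                 0x07
step 6: v3 <- max(-2, thread)        0x07
step 7: v1 <- max((v1 * -4), thread) 0x07
step 8: v3 <- ((9 % 5) * (v3 * thread)) 0xf8

Answer: 9 steps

v3: 0,1,2,12,16,20,48,56
v1: 0,1,2,-15,-20,-25,-60,-70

steps = 9; useful = 54; efficiency = 54/72 = 3/4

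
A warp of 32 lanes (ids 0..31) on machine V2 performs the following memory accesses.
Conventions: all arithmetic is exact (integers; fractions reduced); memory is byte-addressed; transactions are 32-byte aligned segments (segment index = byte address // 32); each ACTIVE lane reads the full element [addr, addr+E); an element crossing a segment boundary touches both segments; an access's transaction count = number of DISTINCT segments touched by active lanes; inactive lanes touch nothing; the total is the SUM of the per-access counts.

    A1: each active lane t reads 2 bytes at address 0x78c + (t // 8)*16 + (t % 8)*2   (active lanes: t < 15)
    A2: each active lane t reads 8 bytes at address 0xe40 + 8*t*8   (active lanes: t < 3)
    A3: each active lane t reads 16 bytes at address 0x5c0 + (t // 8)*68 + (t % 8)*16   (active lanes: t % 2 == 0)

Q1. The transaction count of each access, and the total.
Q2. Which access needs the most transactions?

A1: 2 transactions
A2: 3 transactions
A3: 10 transactions

Answer: 2,3,10; total 15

Answer: A3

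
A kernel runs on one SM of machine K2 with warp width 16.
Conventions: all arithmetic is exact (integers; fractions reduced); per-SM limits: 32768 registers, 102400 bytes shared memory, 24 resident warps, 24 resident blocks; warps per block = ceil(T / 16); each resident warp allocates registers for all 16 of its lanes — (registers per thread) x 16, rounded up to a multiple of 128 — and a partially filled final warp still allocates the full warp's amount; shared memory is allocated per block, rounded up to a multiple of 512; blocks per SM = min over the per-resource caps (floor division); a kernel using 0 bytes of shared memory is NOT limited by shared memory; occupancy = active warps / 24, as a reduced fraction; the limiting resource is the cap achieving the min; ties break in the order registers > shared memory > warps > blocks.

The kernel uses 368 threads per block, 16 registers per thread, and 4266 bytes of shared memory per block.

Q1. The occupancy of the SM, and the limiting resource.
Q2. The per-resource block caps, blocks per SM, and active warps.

Answer: occupancy 23/24, limited by warps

registers: 5 blocks
shared memory: 22 blocks
warps: 1 block
blocks: 24 blocks

Answer: 1 block, 23 active warps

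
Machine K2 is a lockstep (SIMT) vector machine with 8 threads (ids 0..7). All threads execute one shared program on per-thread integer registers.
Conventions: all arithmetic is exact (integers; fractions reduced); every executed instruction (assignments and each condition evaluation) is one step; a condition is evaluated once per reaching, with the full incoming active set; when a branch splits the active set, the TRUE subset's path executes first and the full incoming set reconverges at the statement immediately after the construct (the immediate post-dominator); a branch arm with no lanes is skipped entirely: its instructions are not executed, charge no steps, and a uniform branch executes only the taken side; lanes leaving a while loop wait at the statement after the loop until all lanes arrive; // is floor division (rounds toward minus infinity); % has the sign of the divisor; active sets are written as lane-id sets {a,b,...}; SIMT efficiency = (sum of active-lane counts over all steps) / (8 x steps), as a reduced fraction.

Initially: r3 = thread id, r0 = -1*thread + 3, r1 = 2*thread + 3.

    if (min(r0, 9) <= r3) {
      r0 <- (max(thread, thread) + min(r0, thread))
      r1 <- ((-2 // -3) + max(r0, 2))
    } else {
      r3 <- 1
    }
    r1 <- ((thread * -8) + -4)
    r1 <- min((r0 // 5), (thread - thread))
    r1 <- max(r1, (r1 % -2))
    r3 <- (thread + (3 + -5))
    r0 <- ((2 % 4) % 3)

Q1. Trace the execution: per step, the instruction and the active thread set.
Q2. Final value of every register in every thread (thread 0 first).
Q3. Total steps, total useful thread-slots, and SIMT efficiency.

step 0: eval (min(r0, 9) <= r3)      {0,1,2,3,4,5,6,7}
step 1: r0 <- (max(thread, thread) + min(r0, thread)) {2,3,4,5,6,7}
step 2: r1 <- ((-2 // -3) + max(r0, 2)) {2,3,4,5,6,7}
step 3: r3 <- 1                      {0,1}
step 4: r1 <- ((thread * -8) + -4)   {0,1,2,3,4,5,6,7}
step 5: r1 <- min((r0 // 5), (thread - thread)) {0,1,2,3,4,5,6,7}
step 6: r1 <- max(r1, (r1 % -2))     {0,1,2,3,4,5,6,7}
step 7: r3 <- (thread + (3 + -5))    {0,1,2,3,4,5,6,7}
step 8: r0 <- ((2 % 4) % 3)          {0,1,2,3,4,5,6,7}

Answer: 9 steps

r3: -2,-1,0,1,2,3,4,5
r0: 2,2,2,2,2,2,2,2
r1: 0,0,0,0,0,0,0,0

steps = 9; useful = 62; efficiency = 62/72 = 31/36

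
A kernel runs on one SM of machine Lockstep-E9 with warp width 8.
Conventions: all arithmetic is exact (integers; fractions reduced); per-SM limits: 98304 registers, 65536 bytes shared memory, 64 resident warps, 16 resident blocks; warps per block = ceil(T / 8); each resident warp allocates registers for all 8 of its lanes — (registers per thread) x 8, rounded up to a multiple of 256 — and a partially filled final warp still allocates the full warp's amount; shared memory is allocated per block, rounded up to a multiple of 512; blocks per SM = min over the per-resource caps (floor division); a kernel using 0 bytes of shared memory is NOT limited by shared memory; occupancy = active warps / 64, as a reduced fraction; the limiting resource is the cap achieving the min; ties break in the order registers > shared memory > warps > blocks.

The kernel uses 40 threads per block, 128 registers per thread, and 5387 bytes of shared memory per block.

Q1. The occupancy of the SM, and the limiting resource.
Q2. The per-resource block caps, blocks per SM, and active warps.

Answer: occupancy 55/64, limited by shared memory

registers: 19 blocks
shared memory: 11 blocks
warps: 12 blocks
blocks: 16 blocks

Answer: 11 blocks, 55 active warps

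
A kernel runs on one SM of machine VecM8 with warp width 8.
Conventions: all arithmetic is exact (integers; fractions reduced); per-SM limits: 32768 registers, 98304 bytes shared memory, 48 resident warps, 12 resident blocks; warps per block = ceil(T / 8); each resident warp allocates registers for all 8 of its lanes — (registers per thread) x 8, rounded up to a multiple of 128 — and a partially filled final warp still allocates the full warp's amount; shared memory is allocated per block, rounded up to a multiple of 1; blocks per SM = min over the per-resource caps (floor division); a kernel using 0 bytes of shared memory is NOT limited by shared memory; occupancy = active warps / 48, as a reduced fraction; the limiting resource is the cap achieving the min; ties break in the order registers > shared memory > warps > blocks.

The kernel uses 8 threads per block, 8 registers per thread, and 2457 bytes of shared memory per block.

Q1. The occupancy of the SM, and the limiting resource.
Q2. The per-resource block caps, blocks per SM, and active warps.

Answer: occupancy 1/4, limited by blocks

registers: 256 blocks
shared memory: 40 blocks
warps: 48 blocks
blocks: 12 blocks

Answer: 12 blocks, 12 active warps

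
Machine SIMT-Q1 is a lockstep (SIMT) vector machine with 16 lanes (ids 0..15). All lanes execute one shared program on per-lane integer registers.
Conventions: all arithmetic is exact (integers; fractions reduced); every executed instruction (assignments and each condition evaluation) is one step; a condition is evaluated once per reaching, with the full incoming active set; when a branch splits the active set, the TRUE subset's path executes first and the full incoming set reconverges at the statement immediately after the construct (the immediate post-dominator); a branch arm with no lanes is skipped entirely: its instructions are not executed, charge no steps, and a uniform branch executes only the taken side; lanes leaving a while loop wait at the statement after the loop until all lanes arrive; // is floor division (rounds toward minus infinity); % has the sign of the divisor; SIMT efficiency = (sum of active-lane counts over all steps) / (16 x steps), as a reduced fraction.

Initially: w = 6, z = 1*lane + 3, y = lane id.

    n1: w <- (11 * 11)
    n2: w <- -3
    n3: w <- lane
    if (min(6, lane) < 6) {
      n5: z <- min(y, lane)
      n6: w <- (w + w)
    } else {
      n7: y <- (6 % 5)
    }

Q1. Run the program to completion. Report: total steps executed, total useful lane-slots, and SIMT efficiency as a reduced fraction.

Answer: 7 steps, 86 useful, 43/56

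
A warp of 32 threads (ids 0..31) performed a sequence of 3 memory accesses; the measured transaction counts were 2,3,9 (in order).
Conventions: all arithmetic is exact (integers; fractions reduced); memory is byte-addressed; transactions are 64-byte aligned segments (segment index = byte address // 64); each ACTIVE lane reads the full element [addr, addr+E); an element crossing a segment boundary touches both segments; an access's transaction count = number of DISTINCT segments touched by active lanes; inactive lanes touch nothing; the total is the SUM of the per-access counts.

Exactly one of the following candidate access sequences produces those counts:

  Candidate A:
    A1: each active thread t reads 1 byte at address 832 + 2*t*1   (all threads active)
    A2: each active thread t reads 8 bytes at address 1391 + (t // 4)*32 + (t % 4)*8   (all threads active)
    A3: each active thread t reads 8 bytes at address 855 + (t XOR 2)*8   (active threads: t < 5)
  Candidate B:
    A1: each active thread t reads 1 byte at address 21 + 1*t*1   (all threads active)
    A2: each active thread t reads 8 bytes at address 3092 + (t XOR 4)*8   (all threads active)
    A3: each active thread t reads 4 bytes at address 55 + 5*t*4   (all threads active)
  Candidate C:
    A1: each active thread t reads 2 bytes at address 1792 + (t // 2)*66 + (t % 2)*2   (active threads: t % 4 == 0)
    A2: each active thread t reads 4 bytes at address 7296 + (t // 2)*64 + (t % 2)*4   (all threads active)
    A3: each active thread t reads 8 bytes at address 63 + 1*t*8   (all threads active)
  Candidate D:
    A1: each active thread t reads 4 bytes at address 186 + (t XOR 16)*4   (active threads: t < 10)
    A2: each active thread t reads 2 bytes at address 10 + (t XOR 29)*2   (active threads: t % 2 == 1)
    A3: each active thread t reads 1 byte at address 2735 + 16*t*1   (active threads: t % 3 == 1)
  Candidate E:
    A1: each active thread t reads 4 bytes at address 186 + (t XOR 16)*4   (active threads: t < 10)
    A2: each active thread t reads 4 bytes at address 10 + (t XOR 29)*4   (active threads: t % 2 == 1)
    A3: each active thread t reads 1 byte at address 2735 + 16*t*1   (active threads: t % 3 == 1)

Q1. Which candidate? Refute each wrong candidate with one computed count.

A: A1 gives 1 transaction, not 2
B: A1 gives 1 transaction, not 2
C: A1 gives 8 transactions, not 2
D: A2 gives 2 transactions, not 3
E: all counts match (2,3,9)

Answer: E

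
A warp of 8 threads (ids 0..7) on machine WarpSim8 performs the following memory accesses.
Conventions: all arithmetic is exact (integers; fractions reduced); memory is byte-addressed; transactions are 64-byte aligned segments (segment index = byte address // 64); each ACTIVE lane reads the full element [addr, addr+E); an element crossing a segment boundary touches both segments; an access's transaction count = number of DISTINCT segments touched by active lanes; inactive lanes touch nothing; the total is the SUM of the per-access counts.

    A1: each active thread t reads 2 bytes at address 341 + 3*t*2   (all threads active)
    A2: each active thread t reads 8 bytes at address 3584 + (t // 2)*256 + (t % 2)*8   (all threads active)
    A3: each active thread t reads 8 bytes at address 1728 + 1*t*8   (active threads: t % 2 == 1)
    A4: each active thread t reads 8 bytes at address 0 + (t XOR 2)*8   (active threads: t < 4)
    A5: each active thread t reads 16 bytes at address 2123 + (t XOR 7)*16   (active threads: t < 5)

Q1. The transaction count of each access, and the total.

A1: 2 transactions
A2: 4 transactions
A3: 1 transaction
A4: 1 transaction
A5: 3 transactions

Answer: 2,4,1,1,3; total 11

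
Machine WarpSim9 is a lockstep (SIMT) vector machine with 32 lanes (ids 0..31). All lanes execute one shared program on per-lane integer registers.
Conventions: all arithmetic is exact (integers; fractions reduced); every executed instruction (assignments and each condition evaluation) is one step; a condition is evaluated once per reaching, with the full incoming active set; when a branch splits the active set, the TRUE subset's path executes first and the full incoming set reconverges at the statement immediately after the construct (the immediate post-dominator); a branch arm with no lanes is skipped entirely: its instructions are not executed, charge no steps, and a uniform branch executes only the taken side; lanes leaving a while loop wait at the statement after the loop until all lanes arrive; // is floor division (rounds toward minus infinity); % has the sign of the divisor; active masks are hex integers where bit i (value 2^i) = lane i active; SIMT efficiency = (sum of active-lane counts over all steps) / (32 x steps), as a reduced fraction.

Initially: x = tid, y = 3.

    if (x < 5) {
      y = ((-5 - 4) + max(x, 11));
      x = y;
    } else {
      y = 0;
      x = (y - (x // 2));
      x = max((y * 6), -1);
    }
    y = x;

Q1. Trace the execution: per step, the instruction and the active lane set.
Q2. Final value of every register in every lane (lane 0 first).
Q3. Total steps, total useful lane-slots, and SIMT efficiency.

step 0: eval (x < 5)                 0xffffffff
step 1: y <- ((-5 - 4) + max(x, 11)) 0x0000001f
step 2: x <- y                       0x0000001f
step 3: y <- 0                       0xffffffe0
step 4: x <- (y - (x // 2))          0xffffffe0
step 5: x <- max((y * 6), -1)        0xffffffe0
step 6: y <- x                       0xffffffff

Answer: 7 steps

x: 2,2,2,2,2,0,0,0,0,0,0,0,0,0,0,0,0,0,0,0,0,0,0,0,0,0,0,0,0,0,0,0
y: 2,2,2,2,2,0,0,0,0,0,0,0,0,0,0,0,0,0,0,0,0,0,0,0,0,0,0,0,0,0,0,0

steps = 7; useful = 155; efficiency = 155/224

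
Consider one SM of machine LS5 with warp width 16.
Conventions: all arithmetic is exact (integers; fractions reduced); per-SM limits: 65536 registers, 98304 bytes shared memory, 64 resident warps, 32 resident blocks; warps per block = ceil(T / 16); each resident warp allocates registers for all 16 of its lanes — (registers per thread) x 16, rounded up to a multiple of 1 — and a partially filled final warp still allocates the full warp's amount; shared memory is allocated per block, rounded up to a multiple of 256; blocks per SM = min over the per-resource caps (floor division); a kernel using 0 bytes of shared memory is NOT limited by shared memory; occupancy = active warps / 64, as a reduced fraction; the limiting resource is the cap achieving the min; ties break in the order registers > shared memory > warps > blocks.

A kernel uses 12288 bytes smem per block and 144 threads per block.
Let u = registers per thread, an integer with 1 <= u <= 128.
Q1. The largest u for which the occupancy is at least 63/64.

Answer: u = 65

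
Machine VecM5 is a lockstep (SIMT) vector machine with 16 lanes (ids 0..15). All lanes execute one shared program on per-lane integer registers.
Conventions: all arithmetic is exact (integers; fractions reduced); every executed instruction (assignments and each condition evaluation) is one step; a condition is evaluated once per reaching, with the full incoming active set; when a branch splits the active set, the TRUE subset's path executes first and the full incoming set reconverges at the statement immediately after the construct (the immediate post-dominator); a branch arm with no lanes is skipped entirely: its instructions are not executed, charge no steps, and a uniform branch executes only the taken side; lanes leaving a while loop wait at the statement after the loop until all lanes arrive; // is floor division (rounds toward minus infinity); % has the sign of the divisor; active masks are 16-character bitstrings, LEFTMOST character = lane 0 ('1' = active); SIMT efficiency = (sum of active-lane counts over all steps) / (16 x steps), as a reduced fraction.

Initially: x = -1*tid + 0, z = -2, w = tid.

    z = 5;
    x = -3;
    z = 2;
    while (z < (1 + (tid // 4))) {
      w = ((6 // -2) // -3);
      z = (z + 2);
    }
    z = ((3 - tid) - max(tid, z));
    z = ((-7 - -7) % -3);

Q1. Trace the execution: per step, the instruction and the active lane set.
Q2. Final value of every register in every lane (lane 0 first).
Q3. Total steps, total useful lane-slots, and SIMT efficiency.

step 0: z <- 5                       1111111111111111
step 1: x <- -3                      1111111111111111
step 2: z <- 2                       1111111111111111
step 3: eval (z < (1 + (tid // 4)))  1111111111111111
step 4: w <- ((6 // -2) // -3)       0000000011111111
step 5: z <- (z + 2)                 0000000011111111
step 6: eval (z < (1 + (tid // 4)))  0000000011111111
step 7: z <- ((3 - tid) - max(tid, z)) 1111111111111111
step 8: z <- ((-7 - -7) % -3)        1111111111111111

Answer: 9 steps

x: -3,-3,-3,-3,-3,-3,-3,-3,-3,-3,-3,-3,-3,-3,-3,-3
z: 0,0,0,0,0,0,0,0,0,0,0,0,0,0,0,0
w: 0,1,2,3,4,5,6,7,1,1,1,1,1,1,1,1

steps = 9; useful = 120; efficiency = 120/144 = 5/6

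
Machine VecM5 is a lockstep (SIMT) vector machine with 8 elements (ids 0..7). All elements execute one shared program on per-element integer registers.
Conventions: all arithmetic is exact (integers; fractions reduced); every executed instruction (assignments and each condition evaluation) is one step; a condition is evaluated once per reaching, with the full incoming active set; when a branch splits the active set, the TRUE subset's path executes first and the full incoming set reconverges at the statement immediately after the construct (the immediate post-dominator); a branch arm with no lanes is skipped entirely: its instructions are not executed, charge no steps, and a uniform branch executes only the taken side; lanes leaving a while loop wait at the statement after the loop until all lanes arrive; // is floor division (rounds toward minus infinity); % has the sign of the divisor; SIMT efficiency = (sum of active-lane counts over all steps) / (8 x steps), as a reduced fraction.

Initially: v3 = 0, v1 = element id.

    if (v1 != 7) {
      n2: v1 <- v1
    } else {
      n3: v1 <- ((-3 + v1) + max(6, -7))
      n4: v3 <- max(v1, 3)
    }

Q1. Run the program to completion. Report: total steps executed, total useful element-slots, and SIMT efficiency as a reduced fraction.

Answer: 4 steps, 17 useful, 17/32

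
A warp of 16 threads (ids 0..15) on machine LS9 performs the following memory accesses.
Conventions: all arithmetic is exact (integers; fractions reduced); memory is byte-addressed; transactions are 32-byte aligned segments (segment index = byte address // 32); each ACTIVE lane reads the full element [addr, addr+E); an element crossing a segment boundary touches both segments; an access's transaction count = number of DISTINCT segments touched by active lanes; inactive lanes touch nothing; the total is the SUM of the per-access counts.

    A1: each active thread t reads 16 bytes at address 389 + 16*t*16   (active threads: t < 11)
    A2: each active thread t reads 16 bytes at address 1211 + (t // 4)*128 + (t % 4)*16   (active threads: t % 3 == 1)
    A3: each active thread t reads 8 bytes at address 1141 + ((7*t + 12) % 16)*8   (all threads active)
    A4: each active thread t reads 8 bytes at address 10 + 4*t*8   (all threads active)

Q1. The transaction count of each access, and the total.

A1: 11 transactions
A2: 7 transactions
A3: 5 transactions
A4: 16 transactions

Answer: 11,7,5,16; total 39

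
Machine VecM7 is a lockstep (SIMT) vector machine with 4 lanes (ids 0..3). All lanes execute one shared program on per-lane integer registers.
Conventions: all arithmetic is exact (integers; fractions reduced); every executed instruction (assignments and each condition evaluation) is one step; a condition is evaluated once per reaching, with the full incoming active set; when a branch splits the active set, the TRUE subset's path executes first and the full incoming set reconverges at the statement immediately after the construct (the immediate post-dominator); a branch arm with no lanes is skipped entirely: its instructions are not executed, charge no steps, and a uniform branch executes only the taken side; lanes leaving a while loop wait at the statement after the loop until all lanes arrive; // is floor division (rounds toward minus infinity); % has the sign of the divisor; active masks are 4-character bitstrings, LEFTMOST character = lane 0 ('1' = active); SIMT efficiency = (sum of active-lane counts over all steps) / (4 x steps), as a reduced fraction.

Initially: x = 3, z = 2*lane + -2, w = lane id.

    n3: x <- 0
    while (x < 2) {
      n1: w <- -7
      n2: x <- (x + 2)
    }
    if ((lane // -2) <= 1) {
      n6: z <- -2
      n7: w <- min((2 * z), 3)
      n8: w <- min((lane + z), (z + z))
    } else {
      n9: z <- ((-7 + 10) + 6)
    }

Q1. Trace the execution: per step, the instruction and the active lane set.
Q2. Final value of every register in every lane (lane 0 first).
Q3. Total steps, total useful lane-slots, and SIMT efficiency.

step 0: x <- 0                       1111
step 1: eval (x < 2)                 1111
step 2: w <- -7                      1111
step 3: x <- (x + 2)                 1111
step 4: eval (x < 2)                 1111
step 5: eval ((lane // -2) <= 1)     1111
step 6: z <- -2                      1111
step 7: w <- min((2 * z), 3)         1111
step 8: w <- min((lane + z), (z + z)) 1111

Answer: 9 steps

x: 2,2,2,2
z: -2,-2,-2,-2
w: -4,-4,-4,-4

steps = 9; useful = 36; efficiency = 36/36 = 1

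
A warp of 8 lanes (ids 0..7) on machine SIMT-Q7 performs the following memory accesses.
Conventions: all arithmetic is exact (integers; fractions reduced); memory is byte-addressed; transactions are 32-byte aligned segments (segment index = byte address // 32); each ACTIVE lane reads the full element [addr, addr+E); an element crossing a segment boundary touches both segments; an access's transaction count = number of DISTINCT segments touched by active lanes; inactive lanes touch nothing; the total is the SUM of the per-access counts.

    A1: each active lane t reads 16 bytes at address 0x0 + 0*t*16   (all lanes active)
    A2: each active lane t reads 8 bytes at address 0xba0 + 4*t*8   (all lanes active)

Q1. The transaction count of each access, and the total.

A1: 1 transaction
A2: 8 transactions

Answer: 1,8; total 9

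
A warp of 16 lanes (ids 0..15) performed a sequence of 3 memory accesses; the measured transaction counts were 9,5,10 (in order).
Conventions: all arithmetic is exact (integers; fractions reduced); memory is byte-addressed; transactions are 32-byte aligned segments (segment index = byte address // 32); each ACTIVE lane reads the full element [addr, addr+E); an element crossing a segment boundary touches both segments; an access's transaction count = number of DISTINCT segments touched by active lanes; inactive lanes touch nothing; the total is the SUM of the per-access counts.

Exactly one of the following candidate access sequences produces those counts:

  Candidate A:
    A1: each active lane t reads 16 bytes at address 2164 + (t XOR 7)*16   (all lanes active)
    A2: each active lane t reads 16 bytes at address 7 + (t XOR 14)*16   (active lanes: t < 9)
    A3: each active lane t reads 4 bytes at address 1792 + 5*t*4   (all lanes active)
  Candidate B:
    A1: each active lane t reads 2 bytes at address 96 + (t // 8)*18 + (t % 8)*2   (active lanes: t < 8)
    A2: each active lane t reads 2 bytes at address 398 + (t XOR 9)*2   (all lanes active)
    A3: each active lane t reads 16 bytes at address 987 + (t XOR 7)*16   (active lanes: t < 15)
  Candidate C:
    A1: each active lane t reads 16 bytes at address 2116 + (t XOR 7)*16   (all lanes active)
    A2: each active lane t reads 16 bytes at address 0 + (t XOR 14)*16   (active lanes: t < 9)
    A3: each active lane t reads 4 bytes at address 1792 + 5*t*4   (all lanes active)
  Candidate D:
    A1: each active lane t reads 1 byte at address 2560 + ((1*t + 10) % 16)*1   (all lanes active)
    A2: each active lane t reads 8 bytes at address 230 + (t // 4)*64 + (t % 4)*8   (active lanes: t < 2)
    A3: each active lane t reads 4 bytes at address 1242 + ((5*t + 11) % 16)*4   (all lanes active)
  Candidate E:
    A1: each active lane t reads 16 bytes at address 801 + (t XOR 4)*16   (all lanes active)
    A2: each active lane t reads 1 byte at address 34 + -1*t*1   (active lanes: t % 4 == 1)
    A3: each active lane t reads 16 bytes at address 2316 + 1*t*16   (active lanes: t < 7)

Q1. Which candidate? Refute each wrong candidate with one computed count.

A: A2 gives 6 transactions, not 5
B: A1 gives 1 transaction, not 9
D: A1 gives 1 transaction, not 9
E: A2 gives 2 transactions, not 5
C: all counts match (9,5,10)

Answer: C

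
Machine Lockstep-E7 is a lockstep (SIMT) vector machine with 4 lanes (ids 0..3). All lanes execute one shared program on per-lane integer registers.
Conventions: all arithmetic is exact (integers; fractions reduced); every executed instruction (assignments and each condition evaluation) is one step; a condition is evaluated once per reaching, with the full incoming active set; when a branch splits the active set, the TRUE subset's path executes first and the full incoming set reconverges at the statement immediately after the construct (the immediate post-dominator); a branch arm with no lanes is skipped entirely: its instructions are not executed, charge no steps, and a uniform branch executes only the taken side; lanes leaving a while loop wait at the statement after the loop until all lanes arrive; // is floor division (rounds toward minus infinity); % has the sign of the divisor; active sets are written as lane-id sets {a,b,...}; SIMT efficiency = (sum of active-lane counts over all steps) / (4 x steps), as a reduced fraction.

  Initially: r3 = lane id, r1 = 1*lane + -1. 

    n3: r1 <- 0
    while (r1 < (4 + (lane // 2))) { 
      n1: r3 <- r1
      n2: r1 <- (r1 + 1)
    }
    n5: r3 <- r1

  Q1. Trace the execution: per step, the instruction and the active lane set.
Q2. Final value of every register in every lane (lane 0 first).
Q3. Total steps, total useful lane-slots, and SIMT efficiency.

step 0: r1 <- 0                      {0,1,2,3}
step 1: eval (r1 < (4 + (lane // 2))) {0,1,2,3}
step 2: r3 <- r1                     {0,1,2,3}
step 3: r1 <- (r1 + 1)               {0,1,2,3}
step 4: eval (r1 < (4 + (lane // 2))) {0,1,2,3}
step 5: r3 <- r1                     {0,1,2,3}
step 6: r1 <- (r1 + 1)               {0,1,2,3}
step 7: eval (r1 < (4 + (lane // 2))) {0,1,2,3}
step 8: r3 <- r1                     {0,1,2,3}
step 9: r1 <- (r1 + 1)               {0,1,2,3}
step 10: eval (r1 < (4 + (lane // 2))) {0,1,2,3}
step 11: r3 <- r1                     {0,1,2,3}
step 12: r1 <- (r1 + 1)               {0,1,2,3}
step 13: eval (r1 < (4 + (lane // 2))) {0,1,2,3}
step 14: r3 <- r1                     {2,3}
step 15: r1 <- (r1 + 1)               {2,3}
step 16: eval (r1 < (4 + (lane // 2))) {2,3}
step 17: r3 <- r1                     {0,1,2,3}

Answer: 18 steps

r3: 4,4,5,5
r1: 4,4,5,5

steps = 18; useful = 66; efficiency = 66/72 = 11/12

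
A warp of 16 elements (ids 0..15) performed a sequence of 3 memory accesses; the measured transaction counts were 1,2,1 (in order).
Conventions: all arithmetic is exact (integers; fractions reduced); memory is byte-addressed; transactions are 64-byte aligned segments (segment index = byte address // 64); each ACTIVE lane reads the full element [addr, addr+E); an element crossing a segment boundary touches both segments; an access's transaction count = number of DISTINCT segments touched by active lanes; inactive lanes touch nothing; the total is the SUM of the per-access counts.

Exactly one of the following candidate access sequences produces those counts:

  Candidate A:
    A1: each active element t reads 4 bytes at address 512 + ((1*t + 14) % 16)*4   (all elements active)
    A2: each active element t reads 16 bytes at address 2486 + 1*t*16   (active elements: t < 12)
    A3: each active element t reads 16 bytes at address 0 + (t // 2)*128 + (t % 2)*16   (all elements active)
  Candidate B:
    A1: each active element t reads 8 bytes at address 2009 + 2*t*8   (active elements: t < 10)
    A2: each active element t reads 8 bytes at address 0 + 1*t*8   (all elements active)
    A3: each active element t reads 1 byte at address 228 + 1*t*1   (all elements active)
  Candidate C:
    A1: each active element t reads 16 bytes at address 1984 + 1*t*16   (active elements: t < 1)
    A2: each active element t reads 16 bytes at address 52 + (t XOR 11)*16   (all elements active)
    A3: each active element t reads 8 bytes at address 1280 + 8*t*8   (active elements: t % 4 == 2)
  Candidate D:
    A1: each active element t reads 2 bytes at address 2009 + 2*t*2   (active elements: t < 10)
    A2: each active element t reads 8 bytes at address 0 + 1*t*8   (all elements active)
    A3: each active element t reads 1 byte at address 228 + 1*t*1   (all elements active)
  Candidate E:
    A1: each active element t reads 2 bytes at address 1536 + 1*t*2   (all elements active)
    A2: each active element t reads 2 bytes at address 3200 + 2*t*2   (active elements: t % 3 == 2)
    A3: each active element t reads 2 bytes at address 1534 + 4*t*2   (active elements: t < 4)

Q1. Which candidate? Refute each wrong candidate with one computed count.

A: A2 gives 4 transactions, not 2
B: A1 gives 3 transactions, not 1
C: A2 gives 5 transactions, not 2
E: A2 gives 1 transaction, not 2
D: all counts match (1,2,1)

Answer: D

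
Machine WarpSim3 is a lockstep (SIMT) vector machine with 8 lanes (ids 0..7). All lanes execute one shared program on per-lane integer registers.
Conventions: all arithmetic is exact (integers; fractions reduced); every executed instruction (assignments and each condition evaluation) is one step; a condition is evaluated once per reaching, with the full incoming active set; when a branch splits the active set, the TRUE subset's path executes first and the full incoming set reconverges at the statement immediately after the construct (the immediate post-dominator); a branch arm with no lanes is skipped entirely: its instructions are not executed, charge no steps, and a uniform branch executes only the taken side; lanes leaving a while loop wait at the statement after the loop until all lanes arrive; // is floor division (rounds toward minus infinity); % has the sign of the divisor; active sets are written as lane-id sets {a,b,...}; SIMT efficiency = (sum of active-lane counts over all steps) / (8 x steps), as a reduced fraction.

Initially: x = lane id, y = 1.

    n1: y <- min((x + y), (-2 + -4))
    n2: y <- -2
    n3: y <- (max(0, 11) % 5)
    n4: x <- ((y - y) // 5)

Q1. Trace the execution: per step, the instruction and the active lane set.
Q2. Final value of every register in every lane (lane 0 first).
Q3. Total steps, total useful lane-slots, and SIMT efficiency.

step 0: y <- min((x + y), (-2 + -4)) {0,1,2,3,4,5,6,7}
step 1: y <- -2                      {0,1,2,3,4,5,6,7}
step 2: y <- (max(0, 11) % 5)        {0,1,2,3,4,5,6,7}
step 3: x <- ((y - y) // 5)          {0,1,2,3,4,5,6,7}

Answer: 4 steps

x: 0,0,0,0,0,0,0,0
y: 1,1,1,1,1,1,1,1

steps = 4; useful = 32; efficiency = 32/32 = 1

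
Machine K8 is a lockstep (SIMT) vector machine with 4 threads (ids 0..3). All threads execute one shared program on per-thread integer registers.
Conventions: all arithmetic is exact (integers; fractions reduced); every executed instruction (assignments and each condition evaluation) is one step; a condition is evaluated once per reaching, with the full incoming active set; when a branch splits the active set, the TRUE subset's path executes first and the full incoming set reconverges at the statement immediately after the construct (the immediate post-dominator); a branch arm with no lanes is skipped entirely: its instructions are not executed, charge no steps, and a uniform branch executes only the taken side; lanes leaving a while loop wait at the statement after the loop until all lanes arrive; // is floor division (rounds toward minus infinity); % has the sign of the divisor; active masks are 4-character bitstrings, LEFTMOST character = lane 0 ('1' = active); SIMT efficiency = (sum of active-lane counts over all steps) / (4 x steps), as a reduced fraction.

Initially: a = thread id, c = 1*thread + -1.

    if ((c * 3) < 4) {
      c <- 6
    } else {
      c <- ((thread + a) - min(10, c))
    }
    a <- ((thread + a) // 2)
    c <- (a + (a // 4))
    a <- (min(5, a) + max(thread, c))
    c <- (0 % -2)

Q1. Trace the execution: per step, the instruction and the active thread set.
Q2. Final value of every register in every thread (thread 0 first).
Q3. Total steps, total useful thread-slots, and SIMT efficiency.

step 0: eval ((c * 3) < 4)           1111
step 1: c <- 6                       1110
step 2: c <- ((thread + a) - min(10, c)) 0001
step 3: a <- ((thread + a) // 2)     1111
step 4: c <- (a + (a // 4))          1111
step 5: a <- (min(5, a) + max(thread, c)) 1111
step 6: c <- (0 % -2)                1111

Answer: 7 steps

a: 0,2,4,6
c: 0,0,0,0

steps = 7; useful = 24; efficiency = 24/28 = 6/7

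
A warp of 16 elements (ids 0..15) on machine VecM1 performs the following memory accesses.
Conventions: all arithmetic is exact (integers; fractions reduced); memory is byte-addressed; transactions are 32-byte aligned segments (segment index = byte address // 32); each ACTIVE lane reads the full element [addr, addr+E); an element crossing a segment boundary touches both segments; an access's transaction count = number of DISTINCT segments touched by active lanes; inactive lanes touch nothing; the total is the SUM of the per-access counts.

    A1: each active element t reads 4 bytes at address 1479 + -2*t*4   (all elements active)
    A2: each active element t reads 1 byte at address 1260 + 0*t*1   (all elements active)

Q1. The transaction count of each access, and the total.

A1: 5 transactions
A2: 1 transaction

Answer: 5,1; total 6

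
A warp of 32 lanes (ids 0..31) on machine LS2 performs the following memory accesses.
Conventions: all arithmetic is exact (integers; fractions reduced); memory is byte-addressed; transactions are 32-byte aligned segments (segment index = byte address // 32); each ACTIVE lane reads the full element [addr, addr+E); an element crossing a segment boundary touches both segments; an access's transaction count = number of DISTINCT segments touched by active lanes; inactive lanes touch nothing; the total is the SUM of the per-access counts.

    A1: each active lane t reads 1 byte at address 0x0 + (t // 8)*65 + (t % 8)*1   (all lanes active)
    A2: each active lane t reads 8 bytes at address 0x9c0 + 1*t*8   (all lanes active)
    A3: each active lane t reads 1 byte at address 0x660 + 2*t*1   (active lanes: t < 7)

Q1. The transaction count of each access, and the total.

A1: 4 transactions
A2: 8 transactions
A3: 1 transaction

Answer: 4,8,1; total 13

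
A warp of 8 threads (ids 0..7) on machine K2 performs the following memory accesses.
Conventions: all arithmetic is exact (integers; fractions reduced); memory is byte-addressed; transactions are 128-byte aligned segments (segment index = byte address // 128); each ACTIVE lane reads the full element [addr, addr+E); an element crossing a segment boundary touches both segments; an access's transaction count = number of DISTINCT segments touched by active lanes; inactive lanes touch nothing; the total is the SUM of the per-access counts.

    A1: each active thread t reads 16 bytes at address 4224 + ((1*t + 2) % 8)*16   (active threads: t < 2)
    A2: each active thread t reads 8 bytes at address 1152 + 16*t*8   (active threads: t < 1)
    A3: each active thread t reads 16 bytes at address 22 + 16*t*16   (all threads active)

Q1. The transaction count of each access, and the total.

A1: 1 transaction
A2: 1 transaction
A3: 8 transactions

Answer: 1,1,8; total 10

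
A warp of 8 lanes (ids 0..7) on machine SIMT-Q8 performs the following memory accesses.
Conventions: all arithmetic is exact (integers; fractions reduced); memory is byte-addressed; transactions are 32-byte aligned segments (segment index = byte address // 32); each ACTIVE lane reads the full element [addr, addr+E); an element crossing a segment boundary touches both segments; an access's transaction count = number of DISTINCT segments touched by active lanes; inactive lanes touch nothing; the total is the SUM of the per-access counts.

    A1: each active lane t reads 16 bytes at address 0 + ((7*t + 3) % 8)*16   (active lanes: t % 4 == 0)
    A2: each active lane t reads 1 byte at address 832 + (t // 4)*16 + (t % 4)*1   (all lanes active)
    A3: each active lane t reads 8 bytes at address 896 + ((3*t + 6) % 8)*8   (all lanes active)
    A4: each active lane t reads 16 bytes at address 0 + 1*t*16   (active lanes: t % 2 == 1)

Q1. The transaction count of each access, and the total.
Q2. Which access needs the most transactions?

A1: 2 transactions
A2: 1 transaction
A3: 2 transactions
A4: 4 transactions

Answer: 2,1,2,4; total 9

Answer: A4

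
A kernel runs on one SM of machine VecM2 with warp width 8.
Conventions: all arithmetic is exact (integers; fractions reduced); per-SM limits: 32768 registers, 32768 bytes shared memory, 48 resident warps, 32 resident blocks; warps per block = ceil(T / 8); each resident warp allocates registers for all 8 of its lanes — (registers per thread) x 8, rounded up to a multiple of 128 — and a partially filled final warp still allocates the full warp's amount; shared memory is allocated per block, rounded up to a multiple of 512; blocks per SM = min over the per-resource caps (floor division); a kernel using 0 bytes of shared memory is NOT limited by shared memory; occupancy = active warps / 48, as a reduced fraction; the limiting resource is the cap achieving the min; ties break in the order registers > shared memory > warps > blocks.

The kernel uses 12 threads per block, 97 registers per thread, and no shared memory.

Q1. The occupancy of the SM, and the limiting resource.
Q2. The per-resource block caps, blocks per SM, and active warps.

Answer: occupancy 3/4, limited by registers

registers: 18 blocks
shared memory: no limit (kernel uses none)
warps: 24 blocks
blocks: 32 blocks

Answer: 18 blocks, 36 active warps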